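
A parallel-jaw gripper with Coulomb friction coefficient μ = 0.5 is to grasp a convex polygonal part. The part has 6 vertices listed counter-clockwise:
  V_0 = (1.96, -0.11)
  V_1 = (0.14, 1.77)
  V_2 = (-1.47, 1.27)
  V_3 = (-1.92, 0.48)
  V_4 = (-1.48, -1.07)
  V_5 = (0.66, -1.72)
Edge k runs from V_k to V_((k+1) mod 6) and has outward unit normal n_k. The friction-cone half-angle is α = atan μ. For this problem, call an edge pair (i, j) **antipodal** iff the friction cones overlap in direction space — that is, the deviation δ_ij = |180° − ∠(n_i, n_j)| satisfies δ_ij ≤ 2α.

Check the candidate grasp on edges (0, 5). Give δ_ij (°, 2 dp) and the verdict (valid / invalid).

α = atan 0.5 = 26.57°;  2α = 53.13°
edge 0: e_0 = (-1.82, +1.88);  n_0 = (+0.7185, +0.6955)
edge 5: e_5 = (+1.30, +1.61);  n_5 = (+0.7780, -0.6282)
∠(n_0, n_5) = 82.99°
δ = |180° − 82.99°| = 97.01°
97.01° > 2α = 53.13°  →  invalid

δ = 97.01°, invalid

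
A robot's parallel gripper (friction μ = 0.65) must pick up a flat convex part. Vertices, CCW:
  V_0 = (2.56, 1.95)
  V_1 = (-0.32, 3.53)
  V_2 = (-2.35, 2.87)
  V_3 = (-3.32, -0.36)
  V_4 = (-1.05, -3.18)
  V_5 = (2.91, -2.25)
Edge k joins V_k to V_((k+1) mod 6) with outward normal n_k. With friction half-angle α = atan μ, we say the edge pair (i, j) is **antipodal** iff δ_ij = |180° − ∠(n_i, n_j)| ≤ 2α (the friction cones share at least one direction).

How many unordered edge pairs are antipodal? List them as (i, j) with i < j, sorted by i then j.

α = atan 0.65 = 33.02°;  2α = 66.05°
n_0 = (+0.4810, +0.8767)
n_1 = (-0.3092, +0.9510)
n_2 = (-0.9577, +0.2876)
n_3 = (-0.7790, -0.6271)
n_4 = (+0.2286, -0.9735)
n_5 = (+0.9965, +0.0830)
  (0,1): δ = 133.24°  ·
  (0,2): δ = 77.97°  ·
  (0,3): δ = 22.42°  ✓
  (0,4): δ = 41.97°  ✓
  (0,5): δ = 123.51°  ·
  (1,2): δ = 124.73°  ·
  (1,3): δ = 69.18°  ·
  (1,4): δ = 4.79°  ✓
  (1,5): δ = 76.75°  ·
  (2,3): δ = 124.45°  ·
  (2,4): δ = 60.07°  ✓
  (2,5): δ = 21.48°  ✓
  (3,4): δ = 115.62°  ·
  (3,5): δ = 34.07°  ✓
  (4,5): δ = 98.45°  ·
antipodal pairs: 6

count = 6; pairs: (0,3), (0,4), (1,4), (2,4), (2,5), (3,5)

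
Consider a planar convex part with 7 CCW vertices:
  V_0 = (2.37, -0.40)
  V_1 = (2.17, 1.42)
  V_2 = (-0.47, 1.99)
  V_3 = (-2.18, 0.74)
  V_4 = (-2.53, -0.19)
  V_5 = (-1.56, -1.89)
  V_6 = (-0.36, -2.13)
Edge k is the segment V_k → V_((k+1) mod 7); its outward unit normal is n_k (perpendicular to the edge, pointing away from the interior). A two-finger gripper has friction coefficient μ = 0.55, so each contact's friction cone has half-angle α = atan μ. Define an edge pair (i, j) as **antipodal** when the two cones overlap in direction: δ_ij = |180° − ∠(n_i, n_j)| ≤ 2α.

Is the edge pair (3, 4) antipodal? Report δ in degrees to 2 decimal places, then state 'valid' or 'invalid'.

α = atan 0.55 = 28.81°;  2α = 57.62°
edge 3: e_3 = (-0.35, -0.93);  n_3 = (-0.9359, +0.3522)
edge 4: e_4 = (+0.97, -1.70);  n_4 = (-0.8686, -0.4956)
∠(n_3, n_4) = 50.33°
δ = |180° − 50.33°| = 129.67°
129.67° > 2α = 57.62°  →  invalid

δ = 129.67°, invalid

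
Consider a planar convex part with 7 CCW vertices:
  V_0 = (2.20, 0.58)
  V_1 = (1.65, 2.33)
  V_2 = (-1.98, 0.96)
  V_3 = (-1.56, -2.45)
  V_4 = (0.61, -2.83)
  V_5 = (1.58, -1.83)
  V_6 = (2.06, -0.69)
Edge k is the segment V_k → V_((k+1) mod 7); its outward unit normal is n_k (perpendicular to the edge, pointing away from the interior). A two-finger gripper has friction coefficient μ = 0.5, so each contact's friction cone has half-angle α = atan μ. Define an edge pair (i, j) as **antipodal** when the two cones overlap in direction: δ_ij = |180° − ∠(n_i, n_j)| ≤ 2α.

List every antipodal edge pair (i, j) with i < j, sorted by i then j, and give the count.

α = atan 0.5 = 26.57°;  2α = 53.13°
n_0 = (+0.9540, +0.2998)
n_1 = (-0.3531, +0.9356)
n_2 = (-0.9925, -0.1222)
n_3 = (-0.1725, -0.9850)
n_4 = (+0.7178, -0.6963)
n_5 = (+0.9216, -0.3881)
n_6 = (+0.9940, -0.1096)
  (0,1): δ = 86.77°  ·
  (0,2): δ = 10.43°  ✓
  (0,3): δ = 62.62°  ·
  (0,4): δ = 118.43°  ·
  (0,5): δ = 139.72°  ·
  (0,6): δ = 156.26°  ·
  (1,2): δ = 103.66°  ·
  (1,3): δ = 30.61°  ✓
  (1,4): δ = 25.20°  ✓
  (1,5): δ = 46.49°  ✓
  (1,6): δ = 63.03°  ·
  (2,3): δ = 106.95°  ·
  (2,4): δ = 51.15°  ✓
  (2,5): δ = 29.86°  ✓
  (2,6): δ = 13.31°  ✓
  (3,4): δ = 124.19°  ·
  (3,5): δ = 102.90°  ·
  (3,6): δ = 86.36°  ·
  (4,5): δ = 158.71°  ·
  (4,6): δ = 142.16°  ·
  (5,6): δ = 163.46°  ·
antipodal pairs: 7

count = 7; pairs: (0,2), (1,3), (1,4), (1,5), (2,4), (2,5), (2,6)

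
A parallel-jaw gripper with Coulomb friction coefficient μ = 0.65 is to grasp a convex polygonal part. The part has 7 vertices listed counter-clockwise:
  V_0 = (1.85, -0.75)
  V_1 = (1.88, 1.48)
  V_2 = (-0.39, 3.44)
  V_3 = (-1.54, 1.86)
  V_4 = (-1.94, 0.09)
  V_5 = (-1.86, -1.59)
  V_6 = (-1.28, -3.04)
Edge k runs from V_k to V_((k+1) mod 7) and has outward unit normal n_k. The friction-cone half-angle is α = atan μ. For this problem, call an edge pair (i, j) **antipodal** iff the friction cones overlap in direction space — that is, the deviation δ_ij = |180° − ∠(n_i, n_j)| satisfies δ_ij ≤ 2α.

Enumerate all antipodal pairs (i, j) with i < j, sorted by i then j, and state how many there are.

α = atan 0.65 = 33.02°;  2α = 66.05°
n_0 = (+0.9999, -0.0135)
n_1 = (+0.6535, +0.7569)
n_2 = (-0.8085, +0.5885)
n_3 = (-0.9754, +0.2204)
n_4 = (-0.9989, -0.0476)
n_5 = (-0.9285, -0.3714)
n_6 = (+0.5905, -0.8071)
  (0,1): δ = 130.04°  ·
  (0,2): δ = 35.28°  ✓
  (0,3): δ = 11.96°  ✓
  (0,4): δ = 3.50°  ✓
  (0,5): δ = 22.57°  ✓
  (0,6): δ = 126.96°  ·
  (1,2): δ = 85.24°  ·
  (1,3): δ = 61.93°  ✓
  (1,4): δ = 46.47°  ✓
  (1,5): δ = 27.39°  ✓
  (1,6): δ = 77.00°  ·
  (2,3): δ = 156.69°  ·
  (2,4): δ = 141.22°  ·
  (2,5): δ = 122.15°  ·
  (2,6): δ = 17.76°  ✓
  (3,4): δ = 164.54°  ·
  (3,5): δ = 145.46°  ·
  (3,6): δ = 41.08°  ✓
  (4,5): δ = 160.92°  ·
  (4,6): δ = 56.54°  ✓
  (5,6): δ = 75.61°  ·
antipodal pairs: 10

count = 10; pairs: (0,2), (0,3), (0,4), (0,5), (1,3), (1,4), (1,5), (2,6), (3,6), (4,6)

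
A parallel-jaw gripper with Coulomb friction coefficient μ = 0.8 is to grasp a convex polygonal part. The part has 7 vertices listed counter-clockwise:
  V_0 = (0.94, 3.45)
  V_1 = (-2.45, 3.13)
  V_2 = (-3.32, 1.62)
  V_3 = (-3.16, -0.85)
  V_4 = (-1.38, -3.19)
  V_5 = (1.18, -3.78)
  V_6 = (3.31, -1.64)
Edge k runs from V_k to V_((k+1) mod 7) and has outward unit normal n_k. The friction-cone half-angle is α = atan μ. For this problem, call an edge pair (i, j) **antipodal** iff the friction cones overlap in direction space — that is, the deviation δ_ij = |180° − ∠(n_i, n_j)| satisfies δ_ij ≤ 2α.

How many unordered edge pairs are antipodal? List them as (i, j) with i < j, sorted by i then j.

α = atan 0.8 = 38.66°;  2α = 77.32°
n_0 = (-0.0940, +0.9956)
n_1 = (-0.8665, +0.4992)
n_2 = (-0.9979, -0.0646)
n_3 = (-0.7959, -0.6054)
n_4 = (-0.2246, -0.9745)
n_5 = (+0.7088, -0.7054)
n_6 = (+0.9065, +0.4221)
  (0,1): δ = 125.34°  ·
  (0,2): δ = 91.69°  ·
  (0,3): δ = 58.13°  ✓
  (0,4): δ = 18.37°  ✓
  (0,5): δ = 39.74°  ✓
  (0,6): δ = 109.58°  ·
  (1,2): δ = 146.34°  ·
  (1,3): δ = 112.79°  ·
  (1,4): δ = 73.03°  ✓
  (1,5): δ = 14.92°  ✓
  (1,6): δ = 54.92°  ✓
  (2,3): δ = 146.45°  ·
  (2,4): δ = 106.68°  ·
  (2,5): δ = 48.57°  ✓
  (2,6): δ = 21.26°  ✓
  (3,4): δ = 140.24°  ·
  (3,5): δ = 82.13°  ·
  (3,6): δ = 12.29°  ✓
  (4,5): δ = 121.89°  ·
  (4,6): δ = 52.05°  ✓
  (5,6): δ = 110.17°  ·
antipodal pairs: 10

count = 10; pairs: (0,3), (0,4), (0,5), (1,4), (1,5), (1,6), (2,5), (2,6), (3,6), (4,6)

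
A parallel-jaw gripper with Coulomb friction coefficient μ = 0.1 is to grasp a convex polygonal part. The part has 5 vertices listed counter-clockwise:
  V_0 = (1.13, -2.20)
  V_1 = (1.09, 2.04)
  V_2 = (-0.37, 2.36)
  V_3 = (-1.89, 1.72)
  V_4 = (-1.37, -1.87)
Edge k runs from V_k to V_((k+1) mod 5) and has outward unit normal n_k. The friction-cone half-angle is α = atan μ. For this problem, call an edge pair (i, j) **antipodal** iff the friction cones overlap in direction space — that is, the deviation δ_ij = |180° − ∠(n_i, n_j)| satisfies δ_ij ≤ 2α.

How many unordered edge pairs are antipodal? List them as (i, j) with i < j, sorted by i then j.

count = 2; pairs: (0,3), (1,4)

α = atan 0.1 = 5.71°;  2α = 11.42°
n_0 = (+1.0000, +0.0094)
n_1 = (+0.2141, +0.9768)
n_2 = (-0.3881, +0.9216)
n_3 = (-0.9897, -0.1434)
n_4 = (-0.1309, -0.9914)
  (0,1): δ = 102.90°  ·
  (0,2): δ = 67.71°  ·
  (0,3): δ = 7.70°  ✓
  (0,4): δ = 81.94°  ·
  (1,2): δ = 144.80°  ·
  (1,3): δ = 69.40°  ·
  (1,4): δ = 4.84°  ✓
  (2,3): δ = 104.59°  ·
  (2,4): δ = 30.35°  ·
  (3,4): δ = 105.76°  ·
antipodal pairs: 2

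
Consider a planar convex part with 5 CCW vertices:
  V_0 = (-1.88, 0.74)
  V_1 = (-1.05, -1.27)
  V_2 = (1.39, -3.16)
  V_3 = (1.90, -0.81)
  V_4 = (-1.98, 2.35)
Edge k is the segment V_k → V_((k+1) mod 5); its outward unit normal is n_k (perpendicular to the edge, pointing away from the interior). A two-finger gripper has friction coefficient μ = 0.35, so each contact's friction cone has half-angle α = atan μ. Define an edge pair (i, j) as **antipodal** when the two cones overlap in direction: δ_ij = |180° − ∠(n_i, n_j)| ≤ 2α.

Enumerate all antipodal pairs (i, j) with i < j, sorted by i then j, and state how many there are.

count = 4; pairs: (0,2), (0,3), (1,3), (2,4)

α = atan 0.35 = 19.29°;  2α = 38.58°
n_0 = (-0.9243, -0.3817)
n_1 = (-0.6124, -0.7906)
n_2 = (+0.9773, -0.2121)
n_3 = (+0.6315, +0.7754)
n_4 = (-0.9981, -0.0620)
  (0,1): δ = 150.20°  ·
  (0,2): δ = 34.68°  ✓
  (0,3): δ = 28.40°  ✓
  (0,4): δ = 161.12°  ·
  (1,2): δ = 64.48°  ·
  (1,3): δ = 1.40°  ✓
  (1,4): δ = 131.32°  ·
  (2,3): δ = 116.92°  ·
  (2,4): δ = 15.80°  ✓
  (3,4): δ = 47.29°  ·
antipodal pairs: 4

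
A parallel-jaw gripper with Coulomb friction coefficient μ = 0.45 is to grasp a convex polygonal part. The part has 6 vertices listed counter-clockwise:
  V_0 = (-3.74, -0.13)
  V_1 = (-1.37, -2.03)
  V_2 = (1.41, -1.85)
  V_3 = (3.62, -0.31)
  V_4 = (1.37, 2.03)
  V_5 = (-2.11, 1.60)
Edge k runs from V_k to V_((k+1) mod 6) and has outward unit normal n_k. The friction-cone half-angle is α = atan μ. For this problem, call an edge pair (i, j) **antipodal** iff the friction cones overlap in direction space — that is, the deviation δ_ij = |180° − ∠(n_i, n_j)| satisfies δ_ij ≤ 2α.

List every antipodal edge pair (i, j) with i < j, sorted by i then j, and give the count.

count = 6; pairs: (0,3), (0,4), (1,4), (1,5), (2,4), (2,5)

α = atan 0.45 = 24.23°;  2α = 48.46°
n_0 = (-0.6255, -0.7802)
n_1 = (+0.0646, -0.9979)
n_2 = (+0.5717, -0.8205)
n_3 = (+0.7208, +0.6931)
n_4 = (-0.1226, +0.9925)
n_5 = (-0.7278, +0.6858)
  (0,1): δ = 137.58°  ·
  (0,2): δ = 106.41°  ·
  (0,3): δ = 7.40°  ✓
  (0,4): δ = 45.76°  ✓
  (0,5): δ = 85.42°  ·
  (1,2): δ = 148.83°  ·
  (1,3): δ = 49.83°  ·
  (1,4): δ = 3.34°  ✓
  (1,5): δ = 43.00°  ✓
  (2,3): δ = 80.99°  ·
  (2,4): δ = 27.83°  ✓
  (2,5): δ = 11.83°  ✓
  (3,4): δ = 126.83°  ·
  (3,5): δ = 87.17°  ·
  (4,5): δ = 140.34°  ·
antipodal pairs: 6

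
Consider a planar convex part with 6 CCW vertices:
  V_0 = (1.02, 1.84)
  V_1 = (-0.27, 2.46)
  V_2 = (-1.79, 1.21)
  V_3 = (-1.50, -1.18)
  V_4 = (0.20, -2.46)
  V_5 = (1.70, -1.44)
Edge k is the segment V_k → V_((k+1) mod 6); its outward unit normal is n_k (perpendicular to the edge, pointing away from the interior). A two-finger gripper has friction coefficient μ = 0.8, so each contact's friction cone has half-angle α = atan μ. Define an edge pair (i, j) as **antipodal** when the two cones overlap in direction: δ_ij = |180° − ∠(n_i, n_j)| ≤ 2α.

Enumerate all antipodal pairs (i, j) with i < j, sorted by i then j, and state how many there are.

α = atan 0.8 = 38.66°;  2α = 77.32°
n_0 = (+0.4332, +0.9013)
n_1 = (-0.6352, +0.7724)
n_2 = (-0.9927, -0.1205)
n_3 = (-0.6015, -0.7989)
n_4 = (+0.5623, -0.8269)
n_5 = (+0.9792, +0.2030)
  (0,1): δ = 114.90°  ·
  (0,2): δ = 57.41°  ✓
  (0,3): δ = 11.31°  ✓
  (0,4): δ = 59.89°  ✓
  (0,5): δ = 127.38°  ·
  (1,2): δ = 122.51°  ·
  (1,3): δ = 76.41°  ✓
  (1,4): δ = 5.22°  ✓
  (1,5): δ = 62.28°  ✓
  (2,3): δ = 133.90°  ·
  (2,4): δ = 62.70°  ✓
  (2,5): δ = 4.79°  ✓
  (3,4): δ = 108.81°  ·
  (3,5): δ = 41.31°  ✓
  (4,5): δ = 112.50°  ·
antipodal pairs: 9

count = 9; pairs: (0,2), (0,3), (0,4), (1,3), (1,4), (1,5), (2,4), (2,5), (3,5)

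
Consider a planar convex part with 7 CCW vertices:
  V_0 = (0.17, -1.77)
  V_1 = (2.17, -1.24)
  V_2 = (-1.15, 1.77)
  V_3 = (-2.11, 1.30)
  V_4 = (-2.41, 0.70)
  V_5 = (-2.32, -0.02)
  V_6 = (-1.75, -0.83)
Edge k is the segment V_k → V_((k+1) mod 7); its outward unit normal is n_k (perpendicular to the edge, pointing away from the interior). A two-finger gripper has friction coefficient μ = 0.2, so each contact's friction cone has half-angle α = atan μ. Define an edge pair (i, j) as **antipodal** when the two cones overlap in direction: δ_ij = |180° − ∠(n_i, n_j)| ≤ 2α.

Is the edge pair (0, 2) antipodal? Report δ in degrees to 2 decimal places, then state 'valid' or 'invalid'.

δ = 11.24°, valid

α = atan 0.2 = 11.31°;  2α = 22.62°
edge 0: e_0 = (+2.00, +0.53);  n_0 = (+0.2562, -0.9666)
edge 2: e_2 = (-0.96, -0.47);  n_2 = (-0.4397, +0.8981)
∠(n_0, n_2) = 168.76°
δ = |180° − 168.76°| = 11.24°
11.24° ≤ 2α = 22.62°  →  valid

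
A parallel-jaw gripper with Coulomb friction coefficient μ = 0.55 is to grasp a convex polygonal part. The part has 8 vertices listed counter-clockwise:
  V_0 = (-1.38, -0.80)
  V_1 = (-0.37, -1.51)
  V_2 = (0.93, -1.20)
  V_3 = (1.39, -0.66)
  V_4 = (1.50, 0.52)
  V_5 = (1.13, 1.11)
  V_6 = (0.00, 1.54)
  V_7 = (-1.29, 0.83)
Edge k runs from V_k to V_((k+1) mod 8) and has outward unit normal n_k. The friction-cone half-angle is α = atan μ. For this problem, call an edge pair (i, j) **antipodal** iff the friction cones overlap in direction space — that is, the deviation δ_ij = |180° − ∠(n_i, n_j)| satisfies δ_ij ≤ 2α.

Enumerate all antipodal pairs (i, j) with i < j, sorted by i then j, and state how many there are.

count = 9; pairs: (0,4), (0,5), (1,5), (1,6), (2,6), (2,7), (3,6), (3,7), (4,7)

α = atan 0.55 = 28.81°;  2α = 57.62°
n_0 = (-0.5751, -0.8181)
n_1 = (+0.2320, -0.9727)
n_2 = (+0.7612, -0.6485)
n_3 = (+0.9957, -0.0928)
n_4 = (+0.8472, +0.5313)
n_5 = (+0.3557, +0.9346)
n_6 = (-0.4822, +0.8761)
n_7 = (-0.9985, +0.0551)
  (0,1): δ = 131.48°  ·
  (0,2): δ = 95.32°  ·
  (0,3): δ = 60.22°  ·
  (0,4): δ = 22.80°  ✓
  (0,5): δ = 14.27°  ✓
  (0,6): δ = 63.93°  ·
  (0,7): δ = 121.95°  ·
  (1,2): δ = 143.84°  ·
  (1,3): δ = 108.74°  ·
  (1,4): δ = 71.32°  ·
  (1,5): δ = 34.25°  ✓
  (1,6): δ = 15.42°  ✓
  (1,7): δ = 73.43°  ·
  (2,3): δ = 144.90°  ·
  (2,4): δ = 107.48°  ·
  (2,5): δ = 70.41°  ·
  (2,6): δ = 20.75°  ✓
  (2,7): δ = 37.27°  ✓
  (3,4): δ = 142.58°  ·
  (3,5): δ = 105.51°  ·
  (3,6): δ = 55.85°  ✓
  (3,7): δ = 2.17°  ✓
  (4,5): δ = 142.93°  ·
  (4,6): δ = 93.26°  ·
  (4,7): δ = 35.25°  ✓
  (5,6): δ = 130.34°  ·
  (5,7): δ = 72.33°  ·
  (6,7): δ = 121.99°  ·
antipodal pairs: 9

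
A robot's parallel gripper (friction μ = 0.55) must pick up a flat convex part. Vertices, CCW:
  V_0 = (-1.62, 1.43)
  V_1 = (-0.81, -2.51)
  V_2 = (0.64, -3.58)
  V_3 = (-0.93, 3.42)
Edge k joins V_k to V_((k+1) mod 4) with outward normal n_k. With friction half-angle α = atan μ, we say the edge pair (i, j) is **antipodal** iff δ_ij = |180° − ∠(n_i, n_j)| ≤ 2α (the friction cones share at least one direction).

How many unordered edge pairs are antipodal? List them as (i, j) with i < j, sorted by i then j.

α = atan 0.55 = 28.81°;  2α = 57.62°
n_0 = (-0.9795, -0.2014)
n_1 = (-0.5938, -0.8046)
n_2 = (+0.9758, +0.2188)
n_3 = (-0.9448, +0.3276)
  (0,1): δ = 138.04°  ·
  (0,2): δ = 1.02°  ✓
  (0,3): δ = 149.26°  ·
  (1,2): δ = 40.93°  ✓
  (1,3): δ = 107.30°  ·
  (2,3): δ = 31.76°  ✓
antipodal pairs: 3

count = 3; pairs: (0,2), (1,2), (2,3)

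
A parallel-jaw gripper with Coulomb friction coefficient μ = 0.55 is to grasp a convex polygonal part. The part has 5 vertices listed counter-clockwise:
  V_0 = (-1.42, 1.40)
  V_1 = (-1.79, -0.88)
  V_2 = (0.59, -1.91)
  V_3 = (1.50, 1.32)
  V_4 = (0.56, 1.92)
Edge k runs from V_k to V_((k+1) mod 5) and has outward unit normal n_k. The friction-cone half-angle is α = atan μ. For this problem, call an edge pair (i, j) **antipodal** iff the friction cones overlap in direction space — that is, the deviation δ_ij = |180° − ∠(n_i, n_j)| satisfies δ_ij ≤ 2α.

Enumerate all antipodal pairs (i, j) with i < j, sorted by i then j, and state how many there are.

α = atan 0.55 = 28.81°;  2α = 57.62°
n_0 = (-0.9871, +0.1602)
n_1 = (-0.3972, -0.9177)
n_2 = (+0.9625, -0.2712)
n_3 = (+0.5380, +0.8429)
n_4 = (-0.2540, +0.9672)
  (0,1): δ = 104.18°  ·
  (0,2): δ = 6.52°  ✓
  (0,3): δ = 66.67°  ·
  (0,4): δ = 113.93°  ·
  (1,2): δ = 82.33°  ·
  (1,3): δ = 9.15°  ✓
  (1,4): δ = 38.12°  ✓
  (2,3): δ = 106.82°  ·
  (2,4): δ = 59.55°  ·
  (3,4): δ = 132.73°  ·
antipodal pairs: 3

count = 3; pairs: (0,2), (1,3), (1,4)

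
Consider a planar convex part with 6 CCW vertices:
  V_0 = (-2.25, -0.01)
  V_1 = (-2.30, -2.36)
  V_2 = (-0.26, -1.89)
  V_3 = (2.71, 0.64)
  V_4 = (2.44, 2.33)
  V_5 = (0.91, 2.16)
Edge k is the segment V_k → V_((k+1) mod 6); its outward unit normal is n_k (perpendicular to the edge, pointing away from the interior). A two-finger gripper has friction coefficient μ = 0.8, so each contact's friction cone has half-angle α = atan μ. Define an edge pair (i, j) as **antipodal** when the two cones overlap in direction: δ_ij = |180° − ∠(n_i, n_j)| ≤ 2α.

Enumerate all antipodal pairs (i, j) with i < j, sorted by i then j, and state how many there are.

α = atan 0.8 = 38.66°;  2α = 77.32°
n_0 = (-0.9998, +0.0213)
n_1 = (+0.2245, -0.9745)
n_2 = (+0.6485, -0.7612)
n_3 = (+0.9875, +0.1578)
n_4 = (-0.1104, +0.9939)
n_5 = (-0.5661, +0.8243)
  (0,1): δ = 75.81°  ✓
  (0,2): δ = 48.36°  ✓
  (0,3): δ = 10.30°  ✓
  (0,4): δ = 97.56°  ·
  (0,5): δ = 125.70°  ·
  (1,2): δ = 152.55°  ·
  (1,3): δ = 93.90°  ·
  (1,4): δ = 6.63°  ✓
  (1,5): δ = 21.50°  ✓
  (2,3): δ = 121.35°  ·
  (2,4): δ = 34.09°  ✓
  (2,5): δ = 5.95°  ✓
  (3,4): δ = 92.74°  ·
  (3,5): δ = 64.60°  ✓
  (4,5): δ = 151.86°  ·
antipodal pairs: 8

count = 8; pairs: (0,1), (0,2), (0,3), (1,4), (1,5), (2,4), (2,5), (3,5)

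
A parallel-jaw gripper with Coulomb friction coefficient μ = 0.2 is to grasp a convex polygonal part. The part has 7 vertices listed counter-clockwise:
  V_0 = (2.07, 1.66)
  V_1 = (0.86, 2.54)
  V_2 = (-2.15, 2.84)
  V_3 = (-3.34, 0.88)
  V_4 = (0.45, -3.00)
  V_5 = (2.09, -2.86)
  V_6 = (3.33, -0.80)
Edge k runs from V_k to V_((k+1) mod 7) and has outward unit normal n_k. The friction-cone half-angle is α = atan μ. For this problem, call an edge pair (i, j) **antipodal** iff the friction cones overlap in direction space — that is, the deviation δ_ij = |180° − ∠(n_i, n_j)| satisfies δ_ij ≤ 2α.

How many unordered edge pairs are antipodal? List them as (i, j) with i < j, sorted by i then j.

α = atan 0.2 = 11.31°;  2α = 22.62°
n_0 = (+0.5882, +0.8087)
n_1 = (+0.0992, +0.9951)
n_2 = (-0.8548, +0.5190)
n_3 = (-0.7154, -0.6988)
n_4 = (+0.0851, -0.9964)
n_5 = (+0.8568, -0.5157)
n_6 = (+0.8900, +0.4559)
  (0,1): δ = 149.66°  ·
  (0,2): δ = 85.24°  ·
  (0,3): δ = 9.64°  ✓
  (0,4): δ = 40.91°  ·
  (0,5): δ = 94.98°  ·
  (0,6): δ = 153.15°  ·
  (1,2): δ = 115.57°  ·
  (1,3): δ = 39.98°  ·
  (1,4): δ = 10.57°  ✓
  (1,5): δ = 64.65°  ·
  (1,6): δ = 122.81°  ·
  (2,3): δ = 104.41°  ·
  (2,4): δ = 53.86°  ·
  (2,5): δ = 0.22°  ✓
  (2,6): δ = 58.39°  ·
  (3,4): δ = 129.45°  ·
  (3,5): δ = 75.37°  ·
  (3,6): δ = 17.21°  ✓
  (4,5): δ = 125.92°  ·
  (4,6): δ = 67.76°  ·
  (5,6): δ = 121.83°  ·
antipodal pairs: 4

count = 4; pairs: (0,3), (1,4), (2,5), (3,6)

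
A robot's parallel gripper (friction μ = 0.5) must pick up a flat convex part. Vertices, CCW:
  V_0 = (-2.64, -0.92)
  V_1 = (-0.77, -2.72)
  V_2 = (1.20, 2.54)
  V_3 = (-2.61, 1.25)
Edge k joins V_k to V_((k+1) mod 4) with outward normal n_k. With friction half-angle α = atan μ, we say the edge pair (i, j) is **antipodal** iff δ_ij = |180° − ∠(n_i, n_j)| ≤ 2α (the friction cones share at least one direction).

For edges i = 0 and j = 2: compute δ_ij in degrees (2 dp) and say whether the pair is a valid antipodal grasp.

δ = 62.61°, invalid

α = atan 0.5 = 26.57°;  2α = 53.13°
edge 0: e_0 = (+1.87, -1.80);  n_0 = (-0.6935, -0.7205)
edge 2: e_2 = (-3.81, -1.29);  n_2 = (-0.3207, +0.9472)
∠(n_0, n_2) = 117.39°
δ = |180° − 117.39°| = 62.61°
62.61° > 2α = 53.13°  →  invalid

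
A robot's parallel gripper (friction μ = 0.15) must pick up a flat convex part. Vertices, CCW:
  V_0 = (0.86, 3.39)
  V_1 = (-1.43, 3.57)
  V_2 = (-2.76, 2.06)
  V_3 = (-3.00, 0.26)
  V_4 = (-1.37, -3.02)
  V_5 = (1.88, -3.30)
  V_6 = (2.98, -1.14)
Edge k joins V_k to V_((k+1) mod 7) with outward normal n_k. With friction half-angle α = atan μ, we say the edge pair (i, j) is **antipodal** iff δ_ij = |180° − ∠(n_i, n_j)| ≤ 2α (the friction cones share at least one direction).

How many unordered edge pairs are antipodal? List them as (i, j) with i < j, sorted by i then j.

count = 3; pairs: (0,4), (1,5), (3,6)

α = atan 0.15 = 8.53°;  2α = 17.06°
n_0 = (+0.0784, +0.9969)
n_1 = (-0.7504, +0.6610)
n_2 = (-0.9912, +0.1322)
n_3 = (-0.8955, -0.4450)
n_4 = (-0.0858, -0.9963)
n_5 = (+0.8911, -0.4538)
n_6 = (+0.9057, +0.4239)
  (0,1): δ = 126.88°  ·
  (0,2): δ = 93.10°  ·
  (0,3): δ = 59.08°  ·
  (0,4): δ = 0.43°  ✓
  (0,5): δ = 67.51°  ·
  (0,6): δ = 119.57°  ·
  (1,2): δ = 146.22°  ·
  (1,3): δ = 112.20°  ·
  (1,4): δ = 53.55°  ·
  (1,5): δ = 14.39°  ✓
  (1,6): δ = 66.45°  ·
  (2,3): δ = 145.98°  ·
  (2,4): δ = 87.33°  ·
  (2,5): δ = 19.39°  ·
  (2,6): δ = 32.67°  ·
  (3,4): δ = 121.35°  ·
  (3,5): δ = 53.41°  ·
  (3,6): δ = 1.35°  ✓
  (4,5): δ = 112.06°  ·
  (4,6): δ = 60.00°  ·
  (5,6): δ = 127.93°  ·
antipodal pairs: 3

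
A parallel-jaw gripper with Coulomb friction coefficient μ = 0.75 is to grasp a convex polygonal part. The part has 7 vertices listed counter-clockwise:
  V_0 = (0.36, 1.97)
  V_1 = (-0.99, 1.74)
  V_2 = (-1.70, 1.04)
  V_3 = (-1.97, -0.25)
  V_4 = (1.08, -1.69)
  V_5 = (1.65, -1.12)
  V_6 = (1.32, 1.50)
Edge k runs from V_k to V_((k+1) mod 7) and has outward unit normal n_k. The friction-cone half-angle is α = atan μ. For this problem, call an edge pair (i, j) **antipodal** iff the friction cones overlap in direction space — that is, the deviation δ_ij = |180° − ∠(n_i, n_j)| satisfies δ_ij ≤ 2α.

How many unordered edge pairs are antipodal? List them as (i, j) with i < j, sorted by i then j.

α = atan 0.75 = 36.87°;  2α = 73.74°
n_0 = (-0.1680, +0.9858)
n_1 = (-0.7021, +0.7121)
n_2 = (-0.9788, +0.2049)
n_3 = (-0.4269, -0.9043)
n_4 = (+0.7071, -0.7071)
n_5 = (+0.9922, +0.1250)
n_6 = (+0.4397, +0.8981)
  (0,1): δ = 145.08°  ·
  (0,2): δ = 111.49°  ·
  (0,3): δ = 34.94°  ✓
  (0,4): δ = 35.33°  ✓
  (0,5): δ = 87.51°  ·
  (0,6): δ = 144.25°  ·
  (1,2): δ = 146.42°  ·
  (1,3): δ = 69.87°  ✓
  (1,4): δ = 0.41°  ✓
  (1,5): δ = 52.59°  ✓
  (1,6): δ = 109.32°  ·
  (2,3): δ = 103.45°  ·
  (2,4): δ = 33.18°  ✓
  (2,5): δ = 19.00°  ✓
  (2,6): δ = 75.74°  ·
  (3,4): δ = 109.73°  ·
  (3,5): δ = 57.55°  ✓
  (3,6): δ = 0.81°  ✓
  (4,5): δ = 127.82°  ·
  (4,6): δ = 71.09°  ✓
  (5,6): δ = 123.26°  ·
antipodal pairs: 10

count = 10; pairs: (0,3), (0,4), (1,3), (1,4), (1,5), (2,4), (2,5), (3,5), (3,6), (4,6)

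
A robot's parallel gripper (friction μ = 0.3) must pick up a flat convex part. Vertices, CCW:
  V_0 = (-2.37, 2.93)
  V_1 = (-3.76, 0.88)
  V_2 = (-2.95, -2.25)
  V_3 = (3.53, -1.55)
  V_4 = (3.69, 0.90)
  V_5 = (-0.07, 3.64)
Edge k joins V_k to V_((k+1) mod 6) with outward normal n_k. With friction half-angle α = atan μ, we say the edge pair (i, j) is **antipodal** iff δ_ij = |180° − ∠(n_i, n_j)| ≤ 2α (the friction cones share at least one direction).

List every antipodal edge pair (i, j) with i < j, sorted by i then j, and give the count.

count = 3; pairs: (0,3), (1,3), (2,5)

α = atan 0.3 = 16.70°;  2α = 33.40°
n_0 = (-0.8277, +0.5612)
n_1 = (-0.9681, -0.2505)
n_2 = (+0.1074, -0.9942)
n_3 = (+0.9979, -0.0652)
n_4 = (+0.5889, +0.8082)
n_5 = (-0.2950, +0.9555)
  (0,1): δ = 131.35°  ·
  (0,2): δ = 49.70°  ·
  (0,3): δ = 30.40°  ✓
  (0,4): δ = 88.06°  ·
  (0,5): δ = 141.29°  ·
  (1,2): δ = 98.34°  ·
  (1,3): δ = 18.25°  ✓
  (1,4): δ = 39.41°  ·
  (1,5): δ = 92.65°  ·
  (2,3): δ = 99.90°  ·
  (2,4): δ = 42.25°  ·
  (2,5): δ = 10.99°  ✓
  (3,4): δ = 122.35°  ·
  (3,5): δ = 69.11°  ·
  (4,5): δ = 126.76°  ·
antipodal pairs: 3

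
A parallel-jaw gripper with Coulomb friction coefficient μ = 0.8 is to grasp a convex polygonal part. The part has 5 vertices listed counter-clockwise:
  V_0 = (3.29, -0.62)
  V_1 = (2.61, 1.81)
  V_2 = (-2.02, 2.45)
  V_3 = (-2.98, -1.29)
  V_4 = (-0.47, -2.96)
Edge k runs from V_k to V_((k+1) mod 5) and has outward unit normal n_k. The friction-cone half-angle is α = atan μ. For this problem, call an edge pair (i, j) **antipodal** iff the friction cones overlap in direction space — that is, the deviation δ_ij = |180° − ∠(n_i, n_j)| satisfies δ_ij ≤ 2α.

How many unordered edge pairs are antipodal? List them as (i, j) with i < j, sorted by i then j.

count = 5; pairs: (0,2), (0,3), (1,3), (1,4), (2,4)

α = atan 0.8 = 38.66°;  2α = 77.32°
n_0 = (+0.9630, +0.2695)
n_1 = (+0.1369, +0.9906)
n_2 = (-0.9686, +0.2486)
n_3 = (-0.5539, -0.8326)
n_4 = (+0.5284, -0.8490)
  (0,1): δ = 113.50°  ·
  (0,2): δ = 30.03°  ✓
  (0,3): δ = 40.73°  ✓
  (0,4): δ = 106.26°  ·
  (1,2): δ = 96.53°  ·
  (1,3): δ = 25.77°  ✓
  (1,4): δ = 39.77°  ✓
  (2,3): δ = 109.24°  ·
  (2,4): δ = 43.71°  ✓
  (3,4): δ = 114.47°  ·
antipodal pairs: 5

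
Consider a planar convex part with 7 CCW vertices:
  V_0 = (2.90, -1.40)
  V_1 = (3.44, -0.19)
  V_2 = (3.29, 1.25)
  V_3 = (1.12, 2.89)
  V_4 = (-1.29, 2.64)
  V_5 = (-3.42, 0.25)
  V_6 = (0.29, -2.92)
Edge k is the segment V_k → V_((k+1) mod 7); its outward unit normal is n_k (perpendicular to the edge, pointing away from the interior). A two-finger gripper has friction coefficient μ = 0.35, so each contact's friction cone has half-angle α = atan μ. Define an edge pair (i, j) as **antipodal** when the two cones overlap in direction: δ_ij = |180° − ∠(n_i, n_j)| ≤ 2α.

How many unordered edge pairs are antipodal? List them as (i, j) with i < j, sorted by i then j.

count = 4; pairs: (0,4), (2,5), (3,6), (4,6)

α = atan 0.35 = 19.29°;  2α = 38.58°
n_0 = (+0.9132, -0.4075)
n_1 = (+0.9946, +0.1036)
n_2 = (+0.6029, +0.7978)
n_3 = (-0.1032, +0.9947)
n_4 = (-0.7465, +0.6653)
n_5 = (-0.6496, -0.7603)
n_6 = (+0.5033, -0.8641)
  (0,1): δ = 150.00°  ·
  (0,2): δ = 103.03°  ·
  (0,3): δ = 60.03°  ·
  (0,4): δ = 17.66°  ✓
  (0,5): δ = 73.54°  ·
  (0,6): δ = 144.27°  ·
  (1,2): δ = 133.03°  ·
  (1,3): δ = 90.02°  ·
  (1,4): δ = 47.65°  ·
  (1,5): δ = 43.54°  ·
  (1,6): δ = 114.27°  ·
  (2,3): δ = 137.00°  ·
  (2,4): δ = 94.63°  ·
  (2,5): δ = 3.43°  ✓
  (2,6): δ = 67.30°  ·
  (3,4): δ = 137.63°  ·
  (3,5): δ = 46.43°  ·
  (3,6): δ = 24.29°  ✓
  (4,5): δ = 88.80°  ·
  (4,6): δ = 18.08°  ✓
  (5,6): δ = 109.27°  ·
antipodal pairs: 4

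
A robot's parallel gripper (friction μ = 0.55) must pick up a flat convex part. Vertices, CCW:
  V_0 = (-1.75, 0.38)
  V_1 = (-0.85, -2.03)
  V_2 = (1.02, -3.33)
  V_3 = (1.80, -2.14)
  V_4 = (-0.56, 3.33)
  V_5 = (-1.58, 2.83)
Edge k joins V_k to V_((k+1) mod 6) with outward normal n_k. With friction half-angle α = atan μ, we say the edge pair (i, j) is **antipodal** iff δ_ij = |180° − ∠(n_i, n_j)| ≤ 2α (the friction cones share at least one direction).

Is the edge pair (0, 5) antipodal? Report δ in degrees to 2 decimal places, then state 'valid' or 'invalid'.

α = atan 0.55 = 28.81°;  2α = 57.62°
edge 0: e_0 = (+0.90, -2.41);  n_0 = (-0.9368, -0.3498)
edge 5: e_5 = (-0.17, -2.45);  n_5 = (-0.9976, +0.0692)
∠(n_0, n_5) = 24.45°
δ = |180° − 24.45°| = 155.55°
155.55° > 2α = 57.62°  →  invalid

δ = 155.55°, invalid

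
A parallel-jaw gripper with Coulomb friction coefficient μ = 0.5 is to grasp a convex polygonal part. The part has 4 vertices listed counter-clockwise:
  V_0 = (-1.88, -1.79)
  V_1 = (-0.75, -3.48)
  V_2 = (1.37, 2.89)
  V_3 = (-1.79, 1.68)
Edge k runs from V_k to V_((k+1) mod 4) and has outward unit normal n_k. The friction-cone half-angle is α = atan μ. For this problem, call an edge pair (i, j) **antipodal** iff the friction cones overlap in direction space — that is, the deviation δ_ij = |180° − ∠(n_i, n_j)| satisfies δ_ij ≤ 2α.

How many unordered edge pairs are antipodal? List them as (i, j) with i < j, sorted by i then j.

α = atan 0.5 = 26.57°;  2α = 53.13°
n_0 = (-0.8313, -0.5558)
n_1 = (+0.9488, -0.3158)
n_2 = (-0.3576, +0.9339)
n_3 = (-0.9997, +0.0259)
  (0,1): δ = 52.18°  ✓
  (0,2): δ = 77.18°  ·
  (0,3): δ = 144.75°  ·
  (1,2): δ = 50.64°  ✓
  (1,3): δ = 16.92°  ✓
  (2,3): δ = 112.44°  ·
antipodal pairs: 3

count = 3; pairs: (0,1), (1,2), (1,3)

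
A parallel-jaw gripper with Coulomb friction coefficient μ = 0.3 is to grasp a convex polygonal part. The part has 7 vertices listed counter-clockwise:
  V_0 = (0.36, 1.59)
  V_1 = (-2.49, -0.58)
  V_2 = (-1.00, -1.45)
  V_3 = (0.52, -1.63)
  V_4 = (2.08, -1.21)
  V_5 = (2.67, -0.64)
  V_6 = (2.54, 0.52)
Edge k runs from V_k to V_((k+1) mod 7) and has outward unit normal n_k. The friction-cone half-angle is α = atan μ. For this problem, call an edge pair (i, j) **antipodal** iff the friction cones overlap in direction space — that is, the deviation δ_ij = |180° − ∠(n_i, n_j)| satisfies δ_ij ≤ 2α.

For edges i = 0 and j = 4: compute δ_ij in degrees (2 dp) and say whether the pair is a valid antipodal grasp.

δ = 6.73°, valid

α = atan 0.3 = 16.70°;  2α = 33.40°
edge 0: e_0 = (-2.85, -2.17);  n_0 = (-0.6058, +0.7956)
edge 4: e_4 = (+0.59, +0.57);  n_4 = (+0.6948, -0.7192)
∠(n_0, n_4) = 173.27°
δ = |180° − 173.27°| = 6.73°
6.73° ≤ 2α = 33.40°  →  valid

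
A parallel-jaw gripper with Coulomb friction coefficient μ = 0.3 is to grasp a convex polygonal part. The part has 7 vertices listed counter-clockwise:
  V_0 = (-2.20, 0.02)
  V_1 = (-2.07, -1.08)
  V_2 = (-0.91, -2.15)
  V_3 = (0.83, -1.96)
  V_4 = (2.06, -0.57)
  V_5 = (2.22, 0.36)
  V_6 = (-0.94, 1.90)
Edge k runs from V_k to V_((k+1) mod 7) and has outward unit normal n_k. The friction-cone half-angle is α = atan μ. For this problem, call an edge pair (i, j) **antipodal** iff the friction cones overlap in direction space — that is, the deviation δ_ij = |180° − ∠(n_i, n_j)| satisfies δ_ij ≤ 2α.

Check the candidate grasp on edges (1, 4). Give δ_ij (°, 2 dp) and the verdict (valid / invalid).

α = atan 0.3 = 16.70°;  2α = 33.40°
edge 1: e_1 = (+1.16, -1.07);  n_1 = (-0.6780, -0.7350)
edge 4: e_4 = (+0.16, +0.93);  n_4 = (+0.9855, -0.1696)
∠(n_1, n_4) = 122.93°
δ = |180° − 122.93°| = 57.07°
57.07° > 2α = 33.40°  →  invalid

δ = 57.07°, invalid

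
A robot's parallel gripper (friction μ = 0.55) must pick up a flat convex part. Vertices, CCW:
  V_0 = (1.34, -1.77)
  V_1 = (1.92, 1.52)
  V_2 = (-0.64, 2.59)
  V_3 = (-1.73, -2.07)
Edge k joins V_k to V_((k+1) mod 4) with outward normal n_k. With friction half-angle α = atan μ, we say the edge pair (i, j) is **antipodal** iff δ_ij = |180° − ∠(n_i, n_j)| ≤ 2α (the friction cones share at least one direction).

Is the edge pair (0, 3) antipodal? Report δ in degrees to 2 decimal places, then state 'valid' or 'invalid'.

α = atan 0.55 = 28.81°;  2α = 57.62°
edge 0: e_0 = (+0.58, +3.29);  n_0 = (+0.9848, -0.1736)
edge 3: e_3 = (+3.07, +0.30);  n_3 = (+0.0973, -0.9953)
∠(n_0, n_3) = 74.42°
δ = |180° − 74.42°| = 105.58°
105.58° > 2α = 57.62°  →  invalid

δ = 105.58°, invalid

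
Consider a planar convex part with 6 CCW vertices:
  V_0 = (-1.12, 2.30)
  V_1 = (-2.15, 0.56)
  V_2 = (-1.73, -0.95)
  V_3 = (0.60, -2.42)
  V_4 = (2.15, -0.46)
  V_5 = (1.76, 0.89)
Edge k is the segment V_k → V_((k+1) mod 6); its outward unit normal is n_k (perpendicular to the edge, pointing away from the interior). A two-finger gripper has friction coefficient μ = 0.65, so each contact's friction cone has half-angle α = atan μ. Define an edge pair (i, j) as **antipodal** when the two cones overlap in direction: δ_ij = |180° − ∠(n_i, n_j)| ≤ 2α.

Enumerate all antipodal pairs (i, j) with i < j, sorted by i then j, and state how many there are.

α = atan 0.65 = 33.02°;  2α = 66.05°
n_0 = (-0.8605, +0.5094)
n_1 = (-0.9634, -0.2680)
n_2 = (-0.5336, -0.8457)
n_3 = (+0.7844, -0.6203)
n_4 = (+0.9607, +0.2775)
n_5 = (+0.4397, +0.8981)
  (0,1): δ = 133.83°  ·
  (0,2): δ = 91.62°  ·
  (0,3): δ = 7.71°  ✓
  (0,4): δ = 46.74°  ✓
  (0,5): δ = 94.54°  ·
  (1,2): δ = 137.79°  ·
  (1,3): δ = 53.88°  ✓
  (1,4): δ = 0.57°  ✓
  (1,5): δ = 48.37°  ✓
  (2,3): δ = 96.09°  ·
  (2,4): δ = 41.64°  ✓
  (2,5): δ = 6.16°  ✓
  (3,4): δ = 125.55°  ·
  (3,5): δ = 77.75°  ·
  (4,5): δ = 132.20°  ·
antipodal pairs: 7

count = 7; pairs: (0,3), (0,4), (1,3), (1,4), (1,5), (2,4), (2,5)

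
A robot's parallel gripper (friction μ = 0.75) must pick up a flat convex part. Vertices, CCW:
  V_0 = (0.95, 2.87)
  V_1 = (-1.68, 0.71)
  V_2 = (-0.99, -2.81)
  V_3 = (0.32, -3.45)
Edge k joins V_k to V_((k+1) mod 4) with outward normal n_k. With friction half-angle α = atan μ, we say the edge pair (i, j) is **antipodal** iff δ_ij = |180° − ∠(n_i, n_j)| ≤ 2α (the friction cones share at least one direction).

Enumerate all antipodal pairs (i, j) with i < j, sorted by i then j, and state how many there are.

count = 4; pairs: (0,2), (0,3), (1,3), (2,3)

α = atan 0.75 = 36.87°;  2α = 73.74°
n_0 = (-0.6347, +0.7728)
n_1 = (-0.9813, -0.1924)
n_2 = (-0.4390, -0.8985)
n_3 = (+0.9951, -0.0992)
  (0,1): δ = 118.31°  ·
  (0,2): δ = 65.43°  ✓
  (0,3): δ = 44.91°  ✓
  (1,2): δ = 127.13°  ·
  (1,3): δ = 16.78°  ✓
  (2,3): δ = 69.65°  ✓
antipodal pairs: 4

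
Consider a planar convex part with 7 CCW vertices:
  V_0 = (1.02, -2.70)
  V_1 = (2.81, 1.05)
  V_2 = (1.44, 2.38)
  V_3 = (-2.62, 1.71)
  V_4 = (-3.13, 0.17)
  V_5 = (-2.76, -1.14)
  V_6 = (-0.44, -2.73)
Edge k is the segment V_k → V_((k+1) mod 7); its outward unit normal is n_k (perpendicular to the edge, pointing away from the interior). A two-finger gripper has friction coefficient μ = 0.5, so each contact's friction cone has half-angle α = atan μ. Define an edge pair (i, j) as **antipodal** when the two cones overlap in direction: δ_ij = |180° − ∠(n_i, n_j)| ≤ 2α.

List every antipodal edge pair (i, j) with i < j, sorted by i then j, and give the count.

count = 7; pairs: (0,3), (0,4), (1,4), (1,5), (1,6), (2,5), (2,6)

α = atan 0.5 = 26.57°;  2α = 53.13°
n_0 = (+0.9025, -0.4308)
n_1 = (+0.6966, +0.7175)
n_2 = (-0.1628, +0.9867)
n_3 = (-0.9493, +0.3144)
n_4 = (-0.9624, -0.2718)
n_5 = (-0.5653, -0.8249)
n_6 = (+0.0205, -0.9998)
  (0,1): δ = 108.63°  ·
  (0,2): δ = 55.11°  ·
  (0,3): δ = 7.19°  ✓
  (0,4): δ = 41.29°  ✓
  (0,5): δ = 81.09°  ·
  (0,6): δ = 116.69°  ·
  (1,2): δ = 126.48°  ·
  (1,3): δ = 64.17°  ·
  (1,4): δ = 30.08°  ✓
  (1,5): δ = 9.73°  ✓
  (1,6): δ = 45.33°  ✓
  (2,3): δ = 117.69°  ·
  (2,4): δ = 83.60°  ·
  (2,5): δ = 43.80°  ✓
  (2,6): δ = 8.19°  ✓
  (3,4): δ = 145.90°  ·
  (3,5): δ = 106.10°  ·
  (3,6): δ = 70.50°  ·
  (4,5): δ = 140.20°  ·
  (4,6): δ = 104.59°  ·
  (5,6): δ = 144.40°  ·
antipodal pairs: 7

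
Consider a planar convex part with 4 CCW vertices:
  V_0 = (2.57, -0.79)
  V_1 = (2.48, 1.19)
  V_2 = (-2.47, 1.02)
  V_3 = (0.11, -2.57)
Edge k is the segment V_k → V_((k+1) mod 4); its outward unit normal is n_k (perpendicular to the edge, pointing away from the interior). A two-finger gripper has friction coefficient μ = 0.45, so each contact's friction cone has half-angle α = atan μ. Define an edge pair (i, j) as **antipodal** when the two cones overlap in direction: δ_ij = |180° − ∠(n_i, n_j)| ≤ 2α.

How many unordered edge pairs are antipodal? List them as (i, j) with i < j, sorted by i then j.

α = atan 0.45 = 24.23°;  2α = 48.46°
n_0 = (+0.9990, +0.0454)
n_1 = (-0.0343, +0.9994)
n_2 = (-0.8120, -0.5836)
n_3 = (+0.5862, -0.8102)
  (0,1): δ = 90.64°  ·
  (0,2): δ = 33.10°  ✓
  (0,3): δ = 123.29°  ·
  (1,2): δ = 56.26°  ·
  (1,3): δ = 33.92°  ✓
  (2,3): δ = 89.81°  ·
antipodal pairs: 2

count = 2; pairs: (0,2), (1,3)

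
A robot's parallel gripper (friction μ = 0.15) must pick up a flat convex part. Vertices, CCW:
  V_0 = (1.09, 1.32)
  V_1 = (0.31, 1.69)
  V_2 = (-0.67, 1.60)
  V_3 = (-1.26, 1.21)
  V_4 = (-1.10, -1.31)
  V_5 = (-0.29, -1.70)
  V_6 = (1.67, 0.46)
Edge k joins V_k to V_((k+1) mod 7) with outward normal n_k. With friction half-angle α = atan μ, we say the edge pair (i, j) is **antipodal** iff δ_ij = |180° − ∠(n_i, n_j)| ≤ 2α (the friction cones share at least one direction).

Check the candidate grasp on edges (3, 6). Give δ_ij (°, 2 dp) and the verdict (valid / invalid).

δ = 30.36°, invalid

α = atan 0.15 = 8.53°;  2α = 17.06°
edge 3: e_3 = (+0.16, -2.52);  n_3 = (-0.9980, -0.0634)
edge 6: e_6 = (-0.58, +0.86);  n_6 = (+0.8291, +0.5591)
∠(n_3, n_6) = 149.64°
δ = |180° − 149.64°| = 30.36°
30.36° > 2α = 17.06°  →  invalid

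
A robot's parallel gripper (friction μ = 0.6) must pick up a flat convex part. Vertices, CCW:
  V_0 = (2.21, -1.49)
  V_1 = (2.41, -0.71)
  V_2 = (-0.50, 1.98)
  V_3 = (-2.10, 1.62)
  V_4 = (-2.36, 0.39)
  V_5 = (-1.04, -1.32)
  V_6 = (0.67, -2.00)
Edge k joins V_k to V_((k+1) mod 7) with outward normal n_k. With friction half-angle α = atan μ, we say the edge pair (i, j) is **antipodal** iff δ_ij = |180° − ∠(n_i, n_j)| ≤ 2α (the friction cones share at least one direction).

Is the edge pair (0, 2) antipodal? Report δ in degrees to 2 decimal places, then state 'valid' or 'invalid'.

δ = 62.94°, invalid

α = atan 0.6 = 30.96°;  2α = 61.93°
edge 0: e_0 = (+0.20, +0.78);  n_0 = (+0.9687, -0.2484)
edge 2: e_2 = (-1.60, -0.36);  n_2 = (-0.2195, +0.9756)
∠(n_0, n_2) = 117.06°
δ = |180° − 117.06°| = 62.94°
62.94° > 2α = 61.93°  →  invalid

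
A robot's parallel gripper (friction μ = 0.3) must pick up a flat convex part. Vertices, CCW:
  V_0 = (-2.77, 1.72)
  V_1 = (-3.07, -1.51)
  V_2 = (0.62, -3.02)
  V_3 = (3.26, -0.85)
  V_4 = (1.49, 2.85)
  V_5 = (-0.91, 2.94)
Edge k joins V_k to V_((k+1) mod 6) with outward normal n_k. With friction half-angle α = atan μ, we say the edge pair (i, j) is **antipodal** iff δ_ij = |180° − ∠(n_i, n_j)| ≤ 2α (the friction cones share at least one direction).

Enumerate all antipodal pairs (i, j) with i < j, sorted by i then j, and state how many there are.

α = atan 0.3 = 16.70°;  2α = 33.40°
n_0 = (-0.9957, +0.0925)
n_1 = (-0.3787, -0.9255)
n_2 = (+0.6350, -0.7725)
n_3 = (+0.9021, +0.4315)
n_4 = (+0.0375, +0.9993)
n_5 = (-0.5485, +0.8362)
  (0,1): δ = 106.95°  ·
  (0,2): δ = 45.27°  ·
  (0,3): δ = 30.87°  ✓
  (0,4): δ = 93.16°  ·
  (0,5): δ = 128.57°  ·
  (1,2): δ = 118.33°  ·
  (1,3): δ = 42.18°  ·
  (1,4): δ = 20.11°  ✓
  (1,5): δ = 55.52°  ·
  (2,3): δ = 103.85°  ·
  (2,4): δ = 41.57°  ·
  (2,5): δ = 6.16°  ✓
  (3,4): δ = 117.71°  ·
  (3,5): δ = 82.30°  ·
  (4,5): δ = 144.59°  ·
antipodal pairs: 3

count = 3; pairs: (0,3), (1,4), (2,5)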